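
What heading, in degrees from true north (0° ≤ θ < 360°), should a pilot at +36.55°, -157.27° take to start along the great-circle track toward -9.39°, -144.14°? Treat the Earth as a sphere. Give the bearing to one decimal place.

162.3°

Δλ = -144.14 − -157.27 = 13.13°.
θ = atan2( sin Δλ · cos φ₂ , cos φ₁ · sin φ₂ − sin φ₁ · cos φ₂ · cos Δλ )
  = atan2(0.22412, -0.70325) = 162.324° → normalised to [0°, 360°): 162.324°.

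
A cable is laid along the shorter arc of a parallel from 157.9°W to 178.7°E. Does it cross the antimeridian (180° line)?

Yes

Naïve |178.7 − -157.9| = 336.6° > 180°, so the shorter arc goes the other way round — across 180°.
Signed shortest Δλ = ((178.7 − -157.9 + 180) mod 360) − 180 = -23.4°.
Going west by 23.4° from -157.9° passes through 180° before reaching +178.7°.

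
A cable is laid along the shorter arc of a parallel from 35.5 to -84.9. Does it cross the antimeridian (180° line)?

No

Signed shortest Δλ = ((-84.9 − 35.5 + 180) mod 360) − 180 = -120.4°.
Going west by 120.4° from +35.5° reaches -84.9° without touching 180°.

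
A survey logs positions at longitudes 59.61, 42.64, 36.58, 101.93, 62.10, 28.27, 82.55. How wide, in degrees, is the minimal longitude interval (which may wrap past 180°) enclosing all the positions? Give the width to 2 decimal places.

Sort the longitudes: +28.27°, +36.58°, +42.64°, +59.61°, +62.10°, +82.55°, +101.93°.
Eastward gaps between consecutive values (wrapping around): 8.31°, 6.06°, 16.97°, 2.49°, 20.45°, 19.38°, 286.34°.
Largest gap = 286.34° ⇒ minimal covering band is its complement: 360° − 286.34° = 73.66°.
Band runs from +28.27° eastward to +101.93°.

73.66°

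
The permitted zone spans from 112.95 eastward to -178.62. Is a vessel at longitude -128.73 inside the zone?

Band width going east from +112.95° to -178.62°: ((-178.62 − 112.95) mod 360) = 68.43°.
Offset of -128.73° east of the west edge: ((-128.73 − 112.95) mod 360) = 118.32°.
118.32° > 68.43° ⇒ outside.

No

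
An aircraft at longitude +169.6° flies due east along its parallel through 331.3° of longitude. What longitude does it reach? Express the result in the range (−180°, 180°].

+140.9°

Start at +169.6°; shift +331.3° → +500.9°.
+500.9° lies outside (−180°, 180°]; subtract 360° → +140.9°.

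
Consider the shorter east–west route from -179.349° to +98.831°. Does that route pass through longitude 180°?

Naïve |98.831 − -179.349| = 278.18° > 180°, so the shorter arc goes the other way round — across 180°.
Signed shortest Δλ = ((98.831 − -179.349 + 180) mod 360) − 180 = -81.82°.
Going west by 81.82° from -179.349° passes through 180° before reaching +98.831°.

Yes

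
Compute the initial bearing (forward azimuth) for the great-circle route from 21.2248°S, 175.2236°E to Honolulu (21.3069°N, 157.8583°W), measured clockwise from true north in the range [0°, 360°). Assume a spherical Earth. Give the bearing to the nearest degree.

Δλ = -157.8583 − 175.2236 = -333.0819°; wrapped into (−180°, 180°]: 26.9181°.
θ = atan2( sin Δλ · cos φ₂ , cos φ₁ · sin φ₂ − sin φ₁ · cos φ₂ · cos Δλ )
  = atan2(0.42177, 0.63945) = 33.408° → normalised to [0°, 360°): 33.408°.

33°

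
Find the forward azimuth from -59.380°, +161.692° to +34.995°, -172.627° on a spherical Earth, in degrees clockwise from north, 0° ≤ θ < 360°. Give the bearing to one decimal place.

Δλ = -172.627 − 161.692 = -334.319°; wrapped into (−180°, 180°]: 25.681°.
θ = atan2( sin Δλ · cos φ₂ , cos φ₁ · sin φ₂ − sin φ₁ · cos φ₂ · cos Δλ )
  = atan2(0.35501, 0.92745) = 20.946° → normalised to [0°, 360°): 20.946°.

20.9°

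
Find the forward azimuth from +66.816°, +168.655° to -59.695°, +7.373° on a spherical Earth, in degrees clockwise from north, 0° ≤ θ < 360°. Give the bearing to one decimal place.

Δλ = 7.373 − 168.655 = -161.282°.
θ = atan2( sin Δλ · cos φ₂ , cos φ₁ · sin φ₂ − sin φ₁ · cos φ₂ · cos Δλ )
  = atan2(-0.16193, 0.09943) = -58.449° → normalised to [0°, 360°): 301.551°.

301.6°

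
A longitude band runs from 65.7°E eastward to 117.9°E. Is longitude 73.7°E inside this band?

Yes

Band width going east from +65.7° to +117.9°: ((117.9 − 65.7) mod 360) = 52.2°.
Offset of +73.7° east of the west edge: ((73.7 − 65.7) mod 360) = 8.0°.
8.0° ≤ 52.2° ⇒ inside.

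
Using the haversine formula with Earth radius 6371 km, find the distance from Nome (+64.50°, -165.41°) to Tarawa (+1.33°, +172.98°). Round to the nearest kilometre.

7238 km

Δλ = 172.98 − -165.41 = 338.39°; wrapped into (−180°, 180°]: -21.61°.
Δφ = 1.33 − 64.50 = -63.17°.
a = sin²(Δφ/2) + cos φ₁ · cos φ₂ · sin²(Δλ/2) = 0.289453.
c = 2·atan2(√a, √(1−a)) = 1.13615 rad → d = 6371·c ≈ 7238.39 km.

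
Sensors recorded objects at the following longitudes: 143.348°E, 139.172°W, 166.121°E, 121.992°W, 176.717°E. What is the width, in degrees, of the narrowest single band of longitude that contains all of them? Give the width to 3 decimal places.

94.660°

Sort the longitudes: -139.172°, -121.992°, +143.348°, +166.121°, +176.717°.
Eastward gaps between consecutive values (wrapping around): 17.180°, 265.340°, 22.773°, 10.596°, 44.111°.
Largest gap = 265.340° ⇒ minimal covering band is its complement: 360° − 265.340° = 94.660°.
Band runs from +143.348° eastward to -121.992°, crossing the antimeridian.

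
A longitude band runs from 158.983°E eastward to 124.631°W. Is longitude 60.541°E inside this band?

Band width going east from +158.983° to -124.631°: ((-124.631 − 158.983) mod 360) = 76.386°.
Offset of +60.541° east of the west edge: ((60.541 − 158.983) mod 360) = 261.558°.
261.558° > 76.386° ⇒ outside.

No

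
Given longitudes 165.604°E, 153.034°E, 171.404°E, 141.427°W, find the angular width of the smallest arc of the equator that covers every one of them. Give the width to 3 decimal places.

65.539°

Sort the longitudes: -141.427°, +153.034°, +165.604°, +171.404°.
Eastward gaps between consecutive values (wrapping around): 294.461°, 12.570°, 5.800°, 47.169°.
Largest gap = 294.461° ⇒ minimal covering band is its complement: 360° − 294.461° = 65.539°.
Band runs from +153.034° eastward to -141.427°, crossing the antimeridian.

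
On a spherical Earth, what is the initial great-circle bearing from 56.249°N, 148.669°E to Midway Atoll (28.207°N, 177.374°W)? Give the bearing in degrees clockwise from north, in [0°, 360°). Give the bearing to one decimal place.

125.0°

Δλ = -177.374 − 148.669 = -326.043°; wrapped into (−180°, 180°]: 33.957°.
θ = atan2( sin Δλ · cos φ₂ , cos φ₁ · sin φ₂ − sin φ₁ · cos φ₂ · cos Δλ )
  = atan2(0.49224, -0.34516) = 125.038° → normalised to [0°, 360°): 125.038°.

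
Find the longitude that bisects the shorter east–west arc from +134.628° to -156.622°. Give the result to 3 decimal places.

Signed shortest Δλ from +134.628° to -156.622° is +68.750°.
Midpoint longitude = +134.628° + (+68.750°)/2 = +134.628° + 34.375° = +169.003°.
(The naïve average (+134.628 + -156.622)/2 = -10.997° is on the wrong side of the globe.)

+169.003°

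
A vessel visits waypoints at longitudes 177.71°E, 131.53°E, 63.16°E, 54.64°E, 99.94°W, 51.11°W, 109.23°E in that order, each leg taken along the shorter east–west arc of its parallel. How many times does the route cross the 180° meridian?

0

Leg 1: +177.71° → +131.53°, shortest Δλ = -46.18° (west) — does not cross 180°.
Leg 2: +131.53° → +63.16°, shortest Δλ = -68.37° (west) — does not cross 180°.
Leg 3: +63.16° → +54.64°, shortest Δλ = -8.52° (west) — does not cross 180°.
Leg 4: +54.64° → -99.94°, shortest Δλ = -154.58° (west) — does not cross 180°.
Leg 5: -99.94° → -51.11°, shortest Δλ = 48.83° (east) — does not cross 180°.
Leg 6: -51.11° → +109.23°, shortest Δλ = 160.34° (east) — does not cross 180°.
Total crossings: 0.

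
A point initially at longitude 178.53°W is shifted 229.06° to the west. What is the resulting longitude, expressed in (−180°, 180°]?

47.59°W

Start at -178.53°; shift −229.06° → -407.59°.
-407.59° lies outside (−180°, 180°]; add 360° → -47.59°.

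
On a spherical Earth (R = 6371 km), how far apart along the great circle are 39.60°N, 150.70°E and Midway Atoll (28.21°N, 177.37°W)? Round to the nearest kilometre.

Δλ = -177.37 − 150.70 = -328.07°; wrapped into (−180°, 180°]: 31.93°.
Δφ = 28.21 − 39.60 = -11.39°.
a = sin²(Δφ/2) + cos φ₁ · cos φ₂ · sin²(Δλ/2) = 0.061215.
c = 2·atan2(√a, √(1−a)) = 0.50002 rad → d = 6371·c ≈ 3185.66 km.

3186 km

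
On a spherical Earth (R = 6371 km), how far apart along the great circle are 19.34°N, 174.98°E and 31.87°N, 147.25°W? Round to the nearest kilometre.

Δλ = -147.25 − 174.98 = -322.23°; wrapped into (−180°, 180°]: 37.77°.
Δφ = 31.87 − 19.34 = 12.53°.
a = sin²(Δφ/2) + cos φ₁ · cos φ₂ · sin²(Δλ/2) = 0.095857.
c = 2·atan2(√a, √(1−a)) = 0.62956 rad → d = 6371·c ≈ 4010.94 km.

4011 km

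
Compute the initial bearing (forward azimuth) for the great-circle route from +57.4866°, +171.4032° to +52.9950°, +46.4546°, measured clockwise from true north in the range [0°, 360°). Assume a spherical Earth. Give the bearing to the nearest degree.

326°

Δλ = 46.4546 − 171.4032 = -124.9486°.
θ = atan2( sin Δλ · cos φ₂ , cos φ₁ · sin φ₂ − sin φ₁ · cos φ₂ · cos Δλ )
  = atan2(-0.49334, 0.71998) = -34.420° → normalised to [0°, 360°): 325.580°.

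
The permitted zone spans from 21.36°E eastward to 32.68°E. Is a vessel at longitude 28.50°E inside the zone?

Yes

Band width going east from +21.36° to +32.68°: ((32.68 − 21.36) mod 360) = 11.32°.
Offset of +28.50° east of the west edge: ((28.50 − 21.36) mod 360) = 7.14°.
7.14° ≤ 11.32° ⇒ inside.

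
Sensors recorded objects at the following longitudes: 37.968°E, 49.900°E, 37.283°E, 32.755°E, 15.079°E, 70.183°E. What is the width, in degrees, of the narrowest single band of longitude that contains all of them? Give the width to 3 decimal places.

Sort the longitudes: +15.079°, +32.755°, +37.283°, +37.968°, +49.900°, +70.183°.
Eastward gaps between consecutive values (wrapping around): 17.676°, 4.528°, 0.685°, 11.932°, 20.283°, 304.896°.
Largest gap = 304.896° ⇒ minimal covering band is its complement: 360° − 304.896° = 55.104°.
Band runs from +15.079° eastward to +70.183°.

55.104°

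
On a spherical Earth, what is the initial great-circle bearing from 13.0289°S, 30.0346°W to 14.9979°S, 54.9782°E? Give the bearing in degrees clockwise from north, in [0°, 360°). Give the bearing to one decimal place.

Δλ = 54.9782 − -30.0346 = 85.0128°.
θ = atan2( sin Δλ · cos φ₂ , cos φ₁ · sin φ₂ − sin φ₁ · cos φ₂ · cos Δλ )
  = atan2(0.96228, -0.23319) = 103.622° → normalised to [0°, 360°): 103.622°.

103.6°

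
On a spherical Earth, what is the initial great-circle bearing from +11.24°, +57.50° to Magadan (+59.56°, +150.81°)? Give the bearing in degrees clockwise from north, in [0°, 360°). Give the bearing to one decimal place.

30.7°

Δλ = 150.81 − 57.50 = 93.31°.
θ = atan2( sin Δλ · cos φ₂ , cos φ₁ · sin φ₂ − sin φ₁ · cos φ₂ · cos Δλ )
  = atan2(0.50579, 0.85133) = 30.715° → normalised to [0°, 360°): 30.715°.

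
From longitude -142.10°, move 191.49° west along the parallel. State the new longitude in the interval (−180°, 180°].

+26.41°

Start at -142.10°; shift −191.49° → -333.59°.
-333.59° lies outside (−180°, 180°]; add 360° → +26.41°.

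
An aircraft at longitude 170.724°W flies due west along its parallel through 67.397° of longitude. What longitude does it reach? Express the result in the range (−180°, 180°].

121.879°E

Start at -170.724°; shift −67.397° → -238.121°.
-238.121° lies outside (−180°, 180°]; add 360° → +121.879°.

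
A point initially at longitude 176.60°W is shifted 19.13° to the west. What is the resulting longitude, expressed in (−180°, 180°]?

164.27°E

Start at -176.60°; shift −19.13° → -195.73°.
-195.73° lies outside (−180°, 180°]; add 360° → +164.27°.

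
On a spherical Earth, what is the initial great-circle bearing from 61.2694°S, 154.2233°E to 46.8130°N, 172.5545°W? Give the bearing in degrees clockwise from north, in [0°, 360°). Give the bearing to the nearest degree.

Δλ = -172.5545 − 154.2233 = -326.7778°; wrapped into (−180°, 180°]: 33.2222°.
θ = atan2( sin Δλ · cos φ₂ , cos φ₁ · sin φ₂ − sin φ₁ · cos φ₂ · cos Δλ )
  = atan2(0.37496, 0.85252) = 23.741° → normalised to [0°, 360°): 23.741°.

24°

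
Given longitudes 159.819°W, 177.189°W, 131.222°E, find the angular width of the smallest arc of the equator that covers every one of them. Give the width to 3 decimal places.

Sort the longitudes: -177.189°, -159.819°, +131.222°.
Eastward gaps between consecutive values (wrapping around): 17.370°, 291.041°, 51.589°.
Largest gap = 291.041° ⇒ minimal covering band is its complement: 360° − 291.041° = 68.959°.
Band runs from +131.222° eastward to -159.819°, crossing the antimeridian.

68.959°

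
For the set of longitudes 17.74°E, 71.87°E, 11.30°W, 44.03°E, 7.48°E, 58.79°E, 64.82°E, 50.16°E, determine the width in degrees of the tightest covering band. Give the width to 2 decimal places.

83.17°

Sort the longitudes: -11.30°, +7.48°, +17.74°, +44.03°, +50.16°, +58.79°, +64.82°, +71.87°.
Eastward gaps between consecutive values (wrapping around): 18.78°, 10.26°, 26.29°, 6.13°, 8.63°, 6.03°, 7.05°, 276.83°.
Largest gap = 276.83° ⇒ minimal covering band is its complement: 360° − 276.83° = 83.17°.
Band runs from -11.30° eastward to +71.87°.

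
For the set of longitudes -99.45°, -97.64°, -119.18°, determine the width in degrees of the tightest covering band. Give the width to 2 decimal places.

Sort the longitudes: -119.18°, -99.45°, -97.64°.
Eastward gaps between consecutive values (wrapping around): 19.73°, 1.81°, 338.46°.
Largest gap = 338.46° ⇒ minimal covering band is its complement: 360° − 338.46° = 21.54°.
Band runs from -119.18° eastward to -97.64°.

21.54°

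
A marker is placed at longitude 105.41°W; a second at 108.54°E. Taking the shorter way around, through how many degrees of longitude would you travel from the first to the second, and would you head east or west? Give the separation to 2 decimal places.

146.05° west

Raw difference: 108.54 − -105.41 = 213.95°.
Normalise into (−180°, 180°]: 213.95° − 360° = -146.05°.
Negative ⇒ the second point lies to the west; separation 146.05°.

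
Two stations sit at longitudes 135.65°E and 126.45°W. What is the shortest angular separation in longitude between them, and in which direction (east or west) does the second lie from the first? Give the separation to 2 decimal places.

97.90° east

Raw difference: -126.45 − 135.65 = -262.1°.
Normalise into (−180°, 180°]: -262.1° + 360° = 97.9°.
Positive ⇒ the second point lies to the east; separation 97.90°.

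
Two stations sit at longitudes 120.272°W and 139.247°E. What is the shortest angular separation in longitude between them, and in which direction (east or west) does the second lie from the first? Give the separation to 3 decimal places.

Raw difference: 139.247 − -120.272 = 259.519°.
Normalise into (−180°, 180°]: 259.519° − 360° = -100.481°.
Negative ⇒ the second point lies to the west; separation 100.481°.

100.481° west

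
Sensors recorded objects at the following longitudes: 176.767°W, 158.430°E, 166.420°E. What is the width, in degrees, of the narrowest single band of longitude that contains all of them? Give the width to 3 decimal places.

24.803°

Sort the longitudes: -176.767°, +158.430°, +166.420°.
Eastward gaps between consecutive values (wrapping around): 335.197°, 7.990°, 16.813°.
Largest gap = 335.197° ⇒ minimal covering band is its complement: 360° − 335.197° = 24.803°.
Band runs from +158.430° eastward to -176.767°, crossing the antimeridian.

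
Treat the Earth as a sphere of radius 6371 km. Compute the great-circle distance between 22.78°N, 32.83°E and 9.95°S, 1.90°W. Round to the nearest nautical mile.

2834 nmi

Δλ = -1.90 − 32.83 = -34.73°.
Δφ = -9.95 − 22.78 = -32.73°.
a = sin²(Δφ/2) + cos φ₁ · cos φ₂ · sin²(Δλ/2) = 0.160280.
c = 2·atan2(√a, √(1−a)) = 0.82380 rad → d = 6371·c ≈ 5248.41 km ≈ 2833.91 nmi.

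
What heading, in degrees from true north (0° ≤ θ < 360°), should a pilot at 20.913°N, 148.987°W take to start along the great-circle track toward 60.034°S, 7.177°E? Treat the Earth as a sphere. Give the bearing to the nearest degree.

163°

Δλ = 7.177 − -148.987 = 156.164°.
θ = atan2( sin Δλ · cos φ₂ , cos φ₁ · sin φ₂ − sin φ₁ · cos φ₂ · cos Δλ )
  = atan2(0.20185, -0.64617) = 162.652° → normalised to [0°, 360°): 162.652°.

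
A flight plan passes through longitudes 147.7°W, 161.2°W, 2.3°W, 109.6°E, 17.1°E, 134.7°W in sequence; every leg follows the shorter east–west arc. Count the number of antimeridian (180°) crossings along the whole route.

Leg 1: -147.7° → -161.2°, shortest Δλ = -13.5° (west) — does not cross 180°.
Leg 2: -161.2° → -2.3°, shortest Δλ = 158.9° (east) — does not cross 180°.
Leg 3: -2.3° → +109.6°, shortest Δλ = 111.9° (east) — does not cross 180°.
Leg 4: +109.6° → +17.1°, shortest Δλ = -92.5° (west) — does not cross 180°.
Leg 5: +17.1° → -134.7°, shortest Δλ = -151.8° (west) — does not cross 180°.
Total crossings: 0.

0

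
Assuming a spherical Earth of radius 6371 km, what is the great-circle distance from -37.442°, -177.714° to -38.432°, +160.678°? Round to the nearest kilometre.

1894 km

Δλ = 160.678 − -177.714 = 338.392°; wrapped into (−180°, 180°]: -21.608°.
Δφ = -38.432 − -37.442 = -0.990°.
a = sin²(Δφ/2) + cos φ₁ · cos φ₂ · sin²(Δλ/2) = 0.021928.
c = 2·atan2(√a, √(1−a)) = 0.29726 rad → d = 6371·c ≈ 1893.83 km.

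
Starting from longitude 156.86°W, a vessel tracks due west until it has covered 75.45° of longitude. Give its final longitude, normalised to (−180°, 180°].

127.69°E

Start at -156.86°; shift −75.45° → -232.31°.
-232.31° lies outside (−180°, 180°]; add 360° → +127.69°.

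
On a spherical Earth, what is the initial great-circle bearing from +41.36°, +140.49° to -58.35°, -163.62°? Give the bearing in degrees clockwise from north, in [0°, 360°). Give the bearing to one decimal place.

Δλ = -163.62 − 140.49 = -304.11°; wrapped into (−180°, 180°]: 55.89°.
θ = atan2( sin Δλ · cos φ₂ , cos φ₁ · sin φ₂ − sin φ₁ · cos φ₂ · cos Δλ )
  = atan2(0.43446, -0.83338) = 152.466° → normalised to [0°, 360°): 152.466°.

152.5°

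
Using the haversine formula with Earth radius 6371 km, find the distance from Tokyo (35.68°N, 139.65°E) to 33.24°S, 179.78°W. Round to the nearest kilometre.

8748 km

Δλ = -179.78 − 139.65 = -319.43°; wrapped into (−180°, 180°]: 40.57°.
Δφ = -33.24 − 35.68 = -68.92°.
a = sin²(Δφ/2) + cos φ₁ · cos φ₂ · sin²(Δλ/2) = 0.401822.
c = 2·atan2(√a, √(1−a)) = 1.37316 rad → d = 6371·c ≈ 8748.38 km.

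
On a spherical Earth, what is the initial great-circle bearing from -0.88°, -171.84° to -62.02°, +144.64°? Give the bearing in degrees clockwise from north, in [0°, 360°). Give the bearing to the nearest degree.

Δλ = 144.64 − -171.84 = 316.48°; wrapped into (−180°, 180°]: -43.52°.
θ = atan2( sin Δλ · cos φ₂ , cos φ₁ · sin φ₂ − sin φ₁ · cos φ₂ · cos Δλ )
  = atan2(-0.32307, -0.87778) = -159.794° → normalised to [0°, 360°): 200.206°.

200°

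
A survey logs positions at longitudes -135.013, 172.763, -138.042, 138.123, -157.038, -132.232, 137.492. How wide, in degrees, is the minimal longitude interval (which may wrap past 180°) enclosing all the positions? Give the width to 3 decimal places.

Sort the longitudes: -157.038°, -138.042°, -135.013°, -132.232°, +137.492°, +138.123°, +172.763°.
Eastward gaps between consecutive values (wrapping around): 18.996°, 3.029°, 2.781°, 269.724°, 0.631°, 34.640°, 30.199°.
Largest gap = 269.724° ⇒ minimal covering band is its complement: 360° − 269.724° = 90.276°.
Band runs from +137.492° eastward to -132.232°, crossing the antimeridian.

90.276°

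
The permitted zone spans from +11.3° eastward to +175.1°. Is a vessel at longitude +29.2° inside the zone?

Band width going east from +11.3° to +175.1°: ((175.1 − 11.3) mod 360) = 163.8°.
Offset of +29.2° east of the west edge: ((29.2 − 11.3) mod 360) = 17.9°.
17.9° ≤ 163.8° ⇒ inside.

Yes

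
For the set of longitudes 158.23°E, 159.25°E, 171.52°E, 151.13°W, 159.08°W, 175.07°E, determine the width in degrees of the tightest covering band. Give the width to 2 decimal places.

Sort the longitudes: -159.08°, -151.13°, +158.23°, +159.25°, +171.52°, +175.07°.
Eastward gaps between consecutive values (wrapping around): 7.95°, 309.36°, 1.02°, 12.27°, 3.55°, 25.85°.
Largest gap = 309.36° ⇒ minimal covering band is its complement: 360° − 309.36° = 50.64°.
Band runs from +158.23° eastward to -151.13°, crossing the antimeridian.

50.64°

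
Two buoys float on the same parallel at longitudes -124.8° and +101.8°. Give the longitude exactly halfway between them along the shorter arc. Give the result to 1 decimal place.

+168.5°

Signed shortest Δλ from -124.8° to +101.8° is -133.4°.
Midpoint longitude = -124.8° + (-133.4°)/2 = -124.8° − 66.7° = -191.5°.
Normalise into (−180°, 180°]: +168.5°.
(The naïve average (-124.8 + +101.8)/2 = -11.5° is on the wrong side of the globe.)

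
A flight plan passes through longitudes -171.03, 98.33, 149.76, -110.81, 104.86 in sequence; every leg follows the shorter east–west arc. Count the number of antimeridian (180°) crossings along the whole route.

Leg 1: -171.03° → +98.33°, shortest Δλ = -90.64° (west) — crosses 180°.
Leg 2: +98.33° → +149.76°, shortest Δλ = 51.43° (east) — does not cross 180°.
Leg 3: +149.76° → -110.81°, shortest Δλ = 99.43° (east) — crosses 180°.
Leg 4: -110.81° → +104.86°, shortest Δλ = -144.33° (west) — crosses 180°.
Total crossings: 3.

3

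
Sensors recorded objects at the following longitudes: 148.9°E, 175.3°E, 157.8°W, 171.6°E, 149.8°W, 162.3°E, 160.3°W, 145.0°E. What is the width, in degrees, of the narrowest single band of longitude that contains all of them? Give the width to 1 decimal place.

Sort the longitudes: -160.3°, -157.8°, -149.8°, +145.0°, +148.9°, +162.3°, +171.6°, +175.3°.
Eastward gaps between consecutive values (wrapping around): 2.5°, 8.0°, 294.8°, 3.9°, 13.4°, 9.3°, 3.7°, 24.4°.
Largest gap = 294.8° ⇒ minimal covering band is its complement: 360° − 294.8° = 65.2°.
Band runs from +145.0° eastward to -149.8°, crossing the antimeridian.

65.2°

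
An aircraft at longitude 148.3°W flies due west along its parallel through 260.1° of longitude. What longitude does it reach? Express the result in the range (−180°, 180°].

Start at -148.3°; shift −260.1° → -408.4°.
-408.4° lies outside (−180°, 180°]; add 360° → -48.4°.

48.4°W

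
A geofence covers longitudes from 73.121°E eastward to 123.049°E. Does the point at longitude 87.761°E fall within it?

Yes

Band width going east from +73.121° to +123.049°: ((123.049 − 73.121) mod 360) = 49.928°.
Offset of +87.761° east of the west edge: ((87.761 − 73.121) mod 360) = 14.640°.
14.640° ≤ 49.928° ⇒ inside.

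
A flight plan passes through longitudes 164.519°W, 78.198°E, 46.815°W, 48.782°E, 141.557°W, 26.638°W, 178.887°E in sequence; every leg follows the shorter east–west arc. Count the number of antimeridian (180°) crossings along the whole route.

3

Leg 1: -164.519° → +78.198°, shortest Δλ = -117.283° (west) — crosses 180°.
Leg 2: +78.198° → -46.815°, shortest Δλ = -125.013° (west) — does not cross 180°.
Leg 3: -46.815° → +48.782°, shortest Δλ = 95.597° (east) — does not cross 180°.
Leg 4: +48.782° → -141.557°, shortest Δλ = 169.661° (east) — crosses 180°.
Leg 5: -141.557° → -26.638°, shortest Δλ = 114.919° (east) — does not cross 180°.
Leg 6: -26.638° → +178.887°, shortest Δλ = -154.475° (west) — crosses 180°.
Total crossings: 3.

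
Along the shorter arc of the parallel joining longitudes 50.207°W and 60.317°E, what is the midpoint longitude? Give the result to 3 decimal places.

Signed shortest Δλ from -50.207° to +60.317° is +110.524°.
Midpoint longitude = -50.207° + (+110.524°)/2 = -50.207° + 55.262° = +5.055°.

5.055°E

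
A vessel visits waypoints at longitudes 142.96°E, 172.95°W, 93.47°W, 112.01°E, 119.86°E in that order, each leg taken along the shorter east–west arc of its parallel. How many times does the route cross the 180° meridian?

2

Leg 1: +142.96° → -172.95°, shortest Δλ = 44.09° (east) — crosses 180°.
Leg 2: -172.95° → -93.47°, shortest Δλ = 79.48° (east) — does not cross 180°.
Leg 3: -93.47° → +112.01°, shortest Δλ = -154.52° (west) — crosses 180°.
Leg 4: +112.01° → +119.86°, shortest Δλ = 7.85° (east) — does not cross 180°.
Total crossings: 2.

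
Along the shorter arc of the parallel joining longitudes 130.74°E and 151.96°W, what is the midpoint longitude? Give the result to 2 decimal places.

169.39°E

Signed shortest Δλ from +130.74° to -151.96° is +77.30°.
Midpoint longitude = +130.74° + (+77.30°)/2 = +130.74° + 38.65° = +169.39°.
(The naïve average (+130.74 + -151.96)/2 = -10.61° is on the wrong side of the globe.)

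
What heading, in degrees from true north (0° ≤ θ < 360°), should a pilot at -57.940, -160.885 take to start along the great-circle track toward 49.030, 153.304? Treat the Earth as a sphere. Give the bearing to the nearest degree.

Δλ = 153.304 − -160.885 = 314.189°; wrapped into (−180°, 180°]: -45.811°.
θ = atan2( sin Δλ · cos φ₂ , cos φ₁ · sin φ₂ − sin φ₁ · cos φ₂ · cos Δλ )
  = atan2(-0.47014, 0.78810) = -30.818° → normalised to [0°, 360°): 329.182°.

329°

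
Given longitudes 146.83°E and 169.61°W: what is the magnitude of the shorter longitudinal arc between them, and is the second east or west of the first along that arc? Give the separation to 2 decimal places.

43.56° east

Raw difference: -169.61 − 146.83 = -316.44°.
Normalise into (−180°, 180°]: -316.44° + 360° = 43.56°.
Positive ⇒ the second point lies to the east; separation 43.56°.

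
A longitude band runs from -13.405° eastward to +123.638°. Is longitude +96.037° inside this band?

Yes

Band width going east from -13.405° to +123.638°: ((123.638 − -13.405) mod 360) = 137.043°.
Offset of +96.037° east of the west edge: ((96.037 − -13.405) mod 360) = 109.442°.
109.442° ≤ 137.043° ⇒ inside.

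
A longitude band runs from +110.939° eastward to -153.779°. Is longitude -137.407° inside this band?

No

Band width going east from +110.939° to -153.779°: ((-153.779 − 110.939) mod 360) = 95.282°.
Offset of -137.407° east of the west edge: ((-137.407 − 110.939) mod 360) = 111.654°.
111.654° > 95.282° ⇒ outside.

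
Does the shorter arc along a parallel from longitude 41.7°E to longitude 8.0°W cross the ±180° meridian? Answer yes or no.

No

Signed shortest Δλ = ((-8.0 − 41.7 + 180) mod 360) − 180 = -49.7°.
Going west by 49.7° from +41.7° reaches -8.0° without touching 180°.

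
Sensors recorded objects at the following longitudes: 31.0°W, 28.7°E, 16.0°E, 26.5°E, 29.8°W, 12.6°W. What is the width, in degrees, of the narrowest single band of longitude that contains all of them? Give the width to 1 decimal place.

Sort the longitudes: -31.0°, -29.8°, -12.6°, +16.0°, +26.5°, +28.7°.
Eastward gaps between consecutive values (wrapping around): 1.2°, 17.2°, 28.6°, 10.5°, 2.2°, 300.3°.
Largest gap = 300.3° ⇒ minimal covering band is its complement: 360° − 300.3° = 59.7°.
Band runs from -31.0° eastward to +28.7°.

59.7°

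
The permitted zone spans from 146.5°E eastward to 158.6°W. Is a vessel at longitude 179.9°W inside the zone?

Yes

Band width going east from +146.5° to -158.6°: ((-158.6 − 146.5) mod 360) = 54.9°.
Offset of -179.9° east of the west edge: ((-179.9 − 146.5) mod 360) = 33.6°.
33.6° ≤ 54.9° ⇒ inside.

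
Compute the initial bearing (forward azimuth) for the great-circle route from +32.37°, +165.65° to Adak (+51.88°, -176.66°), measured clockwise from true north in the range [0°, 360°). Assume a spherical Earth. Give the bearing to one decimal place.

28.2°

Δλ = -176.66 − 165.65 = -342.31°; wrapped into (−180°, 180°]: 17.69°.
θ = atan2( sin Δλ · cos φ₂ , cos φ₁ · sin φ₂ − sin φ₁ · cos φ₂ · cos Δλ )
  = atan2(0.18758, 0.34960) = 28.216° → normalised to [0°, 360°): 28.216°.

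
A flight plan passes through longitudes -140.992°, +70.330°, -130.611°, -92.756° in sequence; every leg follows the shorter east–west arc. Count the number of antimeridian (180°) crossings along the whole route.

2

Leg 1: -140.992° → +70.330°, shortest Δλ = -148.678° (west) — crosses 180°.
Leg 2: +70.330° → -130.611°, shortest Δλ = 159.059° (east) — crosses 180°.
Leg 3: -130.611° → -92.756°, shortest Δλ = 37.855° (east) — does not cross 180°.
Total crossings: 2.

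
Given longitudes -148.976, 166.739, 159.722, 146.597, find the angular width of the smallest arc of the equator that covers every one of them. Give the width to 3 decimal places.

Sort the longitudes: -148.976°, +146.597°, +159.722°, +166.739°.
Eastward gaps between consecutive values (wrapping around): 295.573°, 13.125°, 7.017°, 44.285°.
Largest gap = 295.573° ⇒ minimal covering band is its complement: 360° − 295.573° = 64.427°.
Band runs from +146.597° eastward to -148.976°, crossing the antimeridian.

64.427°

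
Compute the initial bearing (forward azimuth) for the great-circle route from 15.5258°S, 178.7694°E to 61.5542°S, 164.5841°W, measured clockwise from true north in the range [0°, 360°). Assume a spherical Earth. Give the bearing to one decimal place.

Δλ = -164.5841 − 178.7694 = -343.3535°; wrapped into (−180°, 180°]: 16.6465°.
θ = atan2( sin Δλ · cos φ₂ , cos φ₁ · sin φ₂ − sin φ₁ · cos φ₂ · cos Δλ )
  = atan2(0.13645, -0.72503) = 169.341° → normalised to [0°, 360°): 169.341°.

169.3°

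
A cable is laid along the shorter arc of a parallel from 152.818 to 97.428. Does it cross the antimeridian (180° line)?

Signed shortest Δλ = ((97.428 − 152.818 + 180) mod 360) − 180 = -55.39°.
Going west by 55.39° from +152.818° reaches +97.428° without touching 180°.

No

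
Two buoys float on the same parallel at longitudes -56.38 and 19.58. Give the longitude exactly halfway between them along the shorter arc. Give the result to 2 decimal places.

-18.40°

Signed shortest Δλ from -56.38° to +19.58° is +75.96°.
Midpoint longitude = -56.38° + (+75.96°)/2 = -56.38° + 37.98° = -18.40°.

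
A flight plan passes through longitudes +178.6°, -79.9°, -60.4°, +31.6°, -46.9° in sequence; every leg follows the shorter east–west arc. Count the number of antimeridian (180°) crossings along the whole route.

1

Leg 1: +178.6° → -79.9°, shortest Δλ = 101.5° (east) — crosses 180°.
Leg 2: -79.9° → -60.4°, shortest Δλ = 19.5° (east) — does not cross 180°.
Leg 3: -60.4° → +31.6°, shortest Δλ = 92.0° (east) — does not cross 180°.
Leg 4: +31.6° → -46.9°, shortest Δλ = -78.5° (west) — does not cross 180°.
Total crossings: 1.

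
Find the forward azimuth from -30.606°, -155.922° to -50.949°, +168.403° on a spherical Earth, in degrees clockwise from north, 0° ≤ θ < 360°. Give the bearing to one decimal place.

Δλ = 168.403 − -155.922 = 324.325°; wrapped into (−180°, 180°]: -35.675°.
θ = atan2( sin Δλ · cos φ₂ , cos φ₁ · sin φ₂ − sin φ₁ · cos φ₂ · cos Δλ )
  = atan2(-0.36741, -0.40783) = -137.985° → normalised to [0°, 360°): 222.015°.

222.0°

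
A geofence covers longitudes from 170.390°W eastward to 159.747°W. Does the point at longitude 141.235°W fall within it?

No

Band width going east from -170.390° to -159.747°: ((-159.747 − -170.390) mod 360) = 10.643°.
Offset of -141.235° east of the west edge: ((-141.235 − -170.390) mod 360) = 29.155°.
29.155° > 10.643° ⇒ outside.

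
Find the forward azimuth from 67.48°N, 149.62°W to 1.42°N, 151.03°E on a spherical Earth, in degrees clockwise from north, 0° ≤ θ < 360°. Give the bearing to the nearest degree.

242°

Δλ = 151.03 − -149.62 = 300.65°; wrapped into (−180°, 180°]: -59.35°.
θ = atan2( sin Δλ · cos φ₂ , cos φ₁ · sin φ₂ − sin φ₁ · cos φ₂ · cos Δλ )
  = atan2(-0.86003, -0.46128) = -118.207° → normalised to [0°, 360°): 241.793°.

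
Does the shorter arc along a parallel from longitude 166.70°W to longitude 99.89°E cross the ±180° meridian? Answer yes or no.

Naïve |99.89 − -166.70| = 266.59° > 180°, so the shorter arc goes the other way round — across 180°.
Signed shortest Δλ = ((99.89 − -166.70 + 180) mod 360) − 180 = -93.41°.
Going west by 93.41° from -166.70° passes through 180° before reaching +99.89°.

Yes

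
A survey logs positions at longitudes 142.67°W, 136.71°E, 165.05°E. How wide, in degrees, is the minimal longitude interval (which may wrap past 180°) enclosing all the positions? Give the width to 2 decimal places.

80.62°

Sort the longitudes: -142.67°, +136.71°, +165.05°.
Eastward gaps between consecutive values (wrapping around): 279.38°, 28.34°, 52.28°.
Largest gap = 279.38° ⇒ minimal covering band is its complement: 360° − 279.38° = 80.62°.
Band runs from +136.71° eastward to -142.67°, crossing the antimeridian.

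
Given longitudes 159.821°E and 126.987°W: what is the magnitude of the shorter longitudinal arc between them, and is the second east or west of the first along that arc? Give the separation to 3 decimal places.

Raw difference: -126.987 − 159.821 = -286.808°.
Normalise into (−180°, 180°]: -286.808° + 360° = 73.192°.
Positive ⇒ the second point lies to the east; separation 73.192°.

73.192° east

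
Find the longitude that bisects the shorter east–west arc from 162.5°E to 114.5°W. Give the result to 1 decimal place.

Signed shortest Δλ from +162.5° to -114.5° is +83.0°.
Midpoint longitude = +162.5° + (+83.0°)/2 = +162.5° + 41.5° = +204.0°.
Normalise into (−180°, 180°]: -156.0°.
(The naïve average (+162.5 + -114.5)/2 = 24.0° is on the wrong side of the globe.)

156.0°W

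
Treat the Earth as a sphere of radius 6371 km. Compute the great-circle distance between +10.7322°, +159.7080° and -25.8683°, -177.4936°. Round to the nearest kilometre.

4759 km

Δλ = -177.4936 − 159.7080 = -337.2016°; wrapped into (−180°, 180°]: 22.7984°.
Δφ = -25.8683 − 10.7322 = -36.6005°.
a = sin²(Δφ/2) + cos φ₁ · cos φ₂ · sin²(Δλ/2) = 0.133128.
c = 2·atan2(√a, √(1−a)) = 0.74698 rad → d = 6371·c ≈ 4759.01 km.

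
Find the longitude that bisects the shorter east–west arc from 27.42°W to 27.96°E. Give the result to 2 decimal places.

Signed shortest Δλ from -27.42° to +27.96° is +55.38°.
Midpoint longitude = -27.42° + (+55.38°)/2 = -27.42° + 27.69° = +0.27°.

0.27°E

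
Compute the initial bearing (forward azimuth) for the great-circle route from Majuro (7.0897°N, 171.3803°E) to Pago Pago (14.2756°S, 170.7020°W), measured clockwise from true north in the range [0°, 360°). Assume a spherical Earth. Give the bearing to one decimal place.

140.3°

Δλ = -170.7020 − 171.3803 = -342.0823°; wrapped into (−180°, 180°]: 17.9177°.
θ = atan2( sin Δλ · cos φ₂ , cos φ₁ · sin φ₂ − sin φ₁ · cos φ₂ · cos Δλ )
  = atan2(0.29815, -0.35851) = 140.252° → normalised to [0°, 360°): 140.252°.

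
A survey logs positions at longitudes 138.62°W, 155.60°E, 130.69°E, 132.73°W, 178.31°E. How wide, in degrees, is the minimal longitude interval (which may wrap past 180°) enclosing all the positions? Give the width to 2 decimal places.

Sort the longitudes: -138.62°, -132.73°, +130.69°, +155.60°, +178.31°.
Eastward gaps between consecutive values (wrapping around): 5.89°, 263.42°, 24.91°, 22.71°, 43.07°.
Largest gap = 263.42° ⇒ minimal covering band is its complement: 360° − 263.42° = 96.58°.
Band runs from +130.69° eastward to -132.73°, crossing the antimeridian.

96.58°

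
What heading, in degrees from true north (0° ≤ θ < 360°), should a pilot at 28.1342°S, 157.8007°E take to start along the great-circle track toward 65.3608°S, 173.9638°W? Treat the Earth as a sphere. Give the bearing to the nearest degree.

Δλ = -173.9638 − 157.8007 = -331.7645°; wrapped into (−180°, 180°]: 28.2355°.
θ = atan2( sin Δλ · cos φ₂ , cos φ₁ · sin φ₂ − sin φ₁ · cos φ₂ · cos Δλ )
  = atan2(0.19724, -0.62836) = 162.574° → normalised to [0°, 360°): 162.574°.

163°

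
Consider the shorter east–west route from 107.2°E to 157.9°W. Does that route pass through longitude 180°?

Yes

Naïve |-157.9 − 107.2| = 265.1° > 180°, so the shorter arc goes the other way round — across 180°.
Signed shortest Δλ = ((-157.9 − 107.2 + 180) mod 360) − 180 = 94.9°.
Going east by 94.9° from +107.2° passes through 180° before reaching -157.9°.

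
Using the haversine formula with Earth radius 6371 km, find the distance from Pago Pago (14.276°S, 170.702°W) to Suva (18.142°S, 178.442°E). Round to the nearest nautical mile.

Δλ = 178.442 − -170.702 = 349.144°; wrapped into (−180°, 180°]: -10.856°.
Δφ = -18.142 − -14.276 = -3.866°.
a = sin²(Δφ/2) + cos φ₁ · cos φ₂ · sin²(Δλ/2) = 0.009379.
c = 2·atan2(√a, √(1−a)) = 0.19399 rad → d = 6371·c ≈ 1235.91 km ≈ 667.34 nmi.

667 nmi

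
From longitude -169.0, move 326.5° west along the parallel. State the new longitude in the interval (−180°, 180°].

-135.5°

Start at -169.0°; shift −326.5° → -495.5°.
-495.5° lies outside (−180°, 180°]; add 360° → -135.5°.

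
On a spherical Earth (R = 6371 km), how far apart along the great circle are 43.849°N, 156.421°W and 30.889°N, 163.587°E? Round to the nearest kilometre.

Δλ = 163.587 − -156.421 = 320.008°; wrapped into (−180°, 180°]: -39.992°.
Δφ = 30.889 − 43.849 = -12.960°.
a = sin²(Δφ/2) + cos φ₁ · cos φ₂ · sin²(Δλ/2) = 0.085104.
c = 2·atan2(√a, √(1−a)) = 0.59206 rad → d = 6371·c ≈ 3772.02 km.

3772 km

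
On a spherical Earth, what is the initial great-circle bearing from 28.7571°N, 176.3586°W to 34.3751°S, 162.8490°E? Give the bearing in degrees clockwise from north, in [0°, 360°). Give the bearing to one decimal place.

198.7°

Δλ = 162.8490 − -176.3586 = 339.2076°; wrapped into (−180°, 180°]: -20.7924°.
θ = atan2( sin Δλ · cos φ₂ , cos φ₁ · sin φ₂ − sin φ₁ · cos φ₂ · cos Δλ )
  = atan2(-0.29299, -0.86619) = -161.312° → normalised to [0°, 360°): 198.688°.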